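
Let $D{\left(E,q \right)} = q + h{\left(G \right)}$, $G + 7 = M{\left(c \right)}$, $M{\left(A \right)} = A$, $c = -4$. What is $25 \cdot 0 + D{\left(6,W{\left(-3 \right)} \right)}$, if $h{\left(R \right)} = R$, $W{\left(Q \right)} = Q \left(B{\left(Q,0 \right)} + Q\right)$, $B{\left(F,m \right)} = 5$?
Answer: $-17$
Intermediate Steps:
$W{\left(Q \right)} = Q \left(5 + Q\right)$
$G = -11$ ($G = -7 - 4 = -11$)
$D{\left(E,q \right)} = -11 + q$ ($D{\left(E,q \right)} = q - 11 = -11 + q$)
$25 \cdot 0 + D{\left(6,W{\left(-3 \right)} \right)} = 25 \cdot 0 - \left(11 + 3 \left(5 - 3\right)\right) = 0 - 17 = -17$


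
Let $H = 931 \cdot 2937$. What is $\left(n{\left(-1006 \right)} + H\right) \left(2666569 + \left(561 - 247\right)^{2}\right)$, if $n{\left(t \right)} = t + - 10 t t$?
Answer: $-20426326393135$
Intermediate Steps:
$n{\left(t \right)} = t - 10 t^{2}$
$H = 2734347$
$\left(n{\left(-1006 \right)} + H\right) \left(2666569 + \left(561 - 247\right)^{2}\right) = \left(- 1006 \left(1 - -10060\right) + 2734347\right) \left(2666569 + \left(561 - 247\right)^{2}\right) = \left(- 1006 \left(1 + 10060\right) + 2734347\right) \left(2666569 + 314^{2}\right) = \left(\left(-1006\right) 10061 + 2734347\right) \left(2666569 + 98596\right) = \left(-10121366 + 2734347\right) 2765165 = \left(-7387019\right) 2765165 = -20426326393135$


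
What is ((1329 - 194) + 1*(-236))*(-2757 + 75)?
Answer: -2411118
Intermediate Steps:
((1329 - 194) + 1*(-236))*(-2757 + 75) = (1135 - 236)*(-2682) = 899*(-2682) = -2411118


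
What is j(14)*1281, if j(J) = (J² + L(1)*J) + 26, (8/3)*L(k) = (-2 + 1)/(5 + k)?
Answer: 2266089/8 ≈ 2.8326e+5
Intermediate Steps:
L(k) = -3/(8*(5 + k)) (L(k) = 3*((-2 + 1)/(5 + k))/8 = 3*(-1/(5 + k))/8 = -3/(8*(5 + k)))
j(J) = 26 + J² - J/16 (j(J) = (J² + (-3/(40 + 8*1))*J) + 26 = (J² + (-3/(40 + 8))*J) + 26 = (J² + (-3/48)*J) + 26 = (J² + (-3*1/48)*J) + 26 = (J² - J/16) + 26 = 26 + J² - J/16)
j(14)*1281 = (26 + 14² - 1/16*14)*1281 = (26 + 196 - 7/8)*1281 = (1769/8)*1281 = 2266089/8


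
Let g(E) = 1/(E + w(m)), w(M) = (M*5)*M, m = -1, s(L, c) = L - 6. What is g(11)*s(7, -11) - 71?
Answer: -1135/16 ≈ -70.938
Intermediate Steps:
s(L, c) = -6 + L
w(M) = 5*M² (w(M) = (5*M)*M = 5*M²)
g(E) = 1/(5 + E) (g(E) = 1/(E + 5*(-1)²) = 1/(E + 5*1) = 1/(E + 5) = 1/(5 + E))
g(11)*s(7, -11) - 71 = (-6 + 7)/(5 + 11) - 71 = 1/16 - 71 = -1135/16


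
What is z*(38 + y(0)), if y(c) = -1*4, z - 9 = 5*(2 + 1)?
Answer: 816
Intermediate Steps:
z = 24 (z = 9 + 5*(2 + 1) = 9 + 5*3 = 9 + 15 = 24)
y(c) = -4
z*(38 + y(0)) = 24*(38 - 4) = 24*34 = 816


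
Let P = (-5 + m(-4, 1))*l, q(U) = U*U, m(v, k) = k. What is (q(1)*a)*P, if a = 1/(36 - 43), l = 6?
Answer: 24/7 ≈ 3.4286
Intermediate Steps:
q(U) = U²
a = -⅐ (a = 1/(-7) = -⅐ ≈ -0.14286)
P = -24 (P = (-5 + 1)*6 = -4*6 = -24)
(q(1)*a)*P = (1²*(-⅐))*(-24) = (1*(-⅐))*(-24) = -⅐*(-24) = 24/7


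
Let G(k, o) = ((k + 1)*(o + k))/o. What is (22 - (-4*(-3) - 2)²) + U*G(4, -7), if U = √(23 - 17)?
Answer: -78 + 15*√6/7 ≈ -72.751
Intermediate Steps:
G(k, o) = (1 + k)*(k + o)/o (G(k, o) = ((1 + k)*(k + o))/o = (1 + k)*(k + o)/o)
U = √6 ≈ 2.4495
(22 - (-4*(-3) - 2)²) + U*G(4, -7) = (22 - (-4*(-3) - 2)²) + √6*((4 + 4² - 7*(1 + 4))/(-7)) = (22 - (12 - 2)²) + √6*(-(4 + 16 - 7*5)/7) = (22 - 1*10²) + √6*(-(4 + 16 - 35)/7) = (22 - 1*100) + √6*(-⅐*(-15)) = (22 - 100) + √6*(15/7) = -78 + 15*√6/7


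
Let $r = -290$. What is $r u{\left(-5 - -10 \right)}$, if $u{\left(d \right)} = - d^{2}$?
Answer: $7250$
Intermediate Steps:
$r u{\left(-5 - -10 \right)} = - 290 \left(- \left(-5 - -10\right)^{2}\right) = - 290 \left(- \left(-5 + 10\right)^{2}\right) = - 290 \left(- 5^{2}\right) = - 290 \left(\left(-1\right) 25\right) = \left(-290\right) \left(-25\right) = 7250$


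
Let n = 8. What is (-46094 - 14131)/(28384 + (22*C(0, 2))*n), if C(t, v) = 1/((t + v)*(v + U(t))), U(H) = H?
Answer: -20075/9476 ≈ -2.1185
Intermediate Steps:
C(t, v) = (t + v)**(-2) (C(t, v) = 1/((t + v)*(v + t)) = 1/((t + v)*(t + v)) = 1/((t + v)**2) = (t + v)**(-2))
(-46094 - 14131)/(28384 + (22*C(0, 2))*n) = (-46094 - 14131)/(28384 + (22/(0**2 + 2**2 + 2*0*2))*8) = -60225/(28384 + (22/(0 + 4 + 0))*8) = -60225/(28384 + (22/4)*8) = -60225/(28384 + (22*(1/4))*8) = -60225/(28384 + (11/2)*8) = -60225/(28384 + 44) = -60225/28428 = -60225*1/28428 = -20075/9476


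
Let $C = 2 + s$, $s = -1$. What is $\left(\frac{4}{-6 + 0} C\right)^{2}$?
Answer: $\frac{4}{9} \approx 0.44444$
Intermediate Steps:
$C = 1$ ($C = 2 - 1 = 1$)
$\left(\frac{4}{-6 + 0} C\right)^{2} = \left(\frac{4}{-6 + 0} \cdot 1\right)^{2} = \left(\frac{4}{-6} \cdot 1\right)^{2} = \left(4 \left(- \frac{1}{6}\right) 1\right)^{2} = \left(\left(- \frac{2}{3}\right) 1\right)^{2} = \left(- \frac{2}{3}\right)^{2} = \frac{4}{9}$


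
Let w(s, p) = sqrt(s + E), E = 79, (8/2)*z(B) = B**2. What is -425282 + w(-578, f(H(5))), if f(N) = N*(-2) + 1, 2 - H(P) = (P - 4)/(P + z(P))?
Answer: -425282 + I*sqrt(499) ≈ -4.2528e+5 + 22.338*I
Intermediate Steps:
z(B) = B**2/4
H(P) = 2 - (-4 + P)/(P + P**2/4) (H(P) = 2 - (P - 4)/(P + P**2/4) = 2 - (-4 + P)/(P + P**2/4))
f(N) = 1 - 2*N (f(N) = -2*N + 1 = 1 - 2*N)
w(s, p) = sqrt(79 + s) (w(s, p) = sqrt(s + 79) = sqrt(79 + s))
-425282 + w(-578, f(H(5))) = -425282 + sqrt(79 - 578) = -425282 + sqrt(-499) = -425282 + I*sqrt(499)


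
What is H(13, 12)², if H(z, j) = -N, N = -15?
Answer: 225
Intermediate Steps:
H(z, j) = 15 (H(z, j) = -1*(-15) = 15)
H(13, 12)² = 15² = 225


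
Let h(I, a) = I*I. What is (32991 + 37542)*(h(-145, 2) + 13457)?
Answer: 2432118906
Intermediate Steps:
h(I, a) = I²
(32991 + 37542)*(h(-145, 2) + 13457) = (32991 + 37542)*((-145)² + 13457) = 70533*(21025 + 13457) = 70533*34482 = 2432118906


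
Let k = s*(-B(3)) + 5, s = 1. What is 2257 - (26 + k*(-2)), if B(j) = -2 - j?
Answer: 2251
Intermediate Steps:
k = 10 (k = 1*(-(-2 - 1*3)) + 5 = 1*(-(-2 - 3)) + 5 = 1*(-1*(-5)) + 5 = 1*5 + 5 = 5 + 5 = 10)
2257 - (26 + k*(-2)) = 2257 - (26 + 10*(-2)) = 2257 - (26 - 20) = 2257 - 1*6 = 2257 - 6 = 2251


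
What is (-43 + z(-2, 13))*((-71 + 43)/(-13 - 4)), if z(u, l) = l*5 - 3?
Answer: 532/17 ≈ 31.294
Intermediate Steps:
z(u, l) = -3 + 5*l (z(u, l) = 5*l - 3 = -3 + 5*l)
(-43 + z(-2, 13))*((-71 + 43)/(-13 - 4)) = (-43 + (-3 + 5*13))*((-71 + 43)/(-13 - 4)) = (-43 + (-3 + 65))*(-28/(-17)) = (-43 + 62)*(-28*(-1/17)) = 19*(28/17) = 532/17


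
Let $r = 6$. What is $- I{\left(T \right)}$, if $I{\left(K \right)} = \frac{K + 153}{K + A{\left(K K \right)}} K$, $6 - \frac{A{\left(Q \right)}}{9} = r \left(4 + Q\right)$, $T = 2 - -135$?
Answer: $\frac{39730}{1013551} \approx 0.039199$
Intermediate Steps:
$T = 137$ ($T = 2 + 135 = 137$)
$A{\left(Q \right)} = -162 - 54 Q$ ($A{\left(Q \right)} = 54 - 9 \cdot 6 \left(4 + Q\right) = 54 - 9 \left(24 + 6 Q\right) = 54 - \left(216 + 54 Q\right) = -162 - 54 Q$)
$I{\left(K \right)} = \frac{K \left(153 + K\right)}{-162 + K - 54 K^{2}}$ ($I{\left(K \right)} = \frac{K + 153}{K - \left(162 + 54 K K\right)} K = \frac{153 + K}{K - \left(162 + 54 K^{2}\right)} K = \frac{153 + K}{-162 + K - 54 K^{2}} K = \frac{K \left(153 + K\right)}{-162 + K - 54 K^{2}}$)
$- I{\left(T \right)} = - \frac{\left(-1\right) 137 \left(153 + 137\right)}{162 - 137 + 54 \cdot 137^{2}} = - \frac{\left(-1\right) 137 \cdot 290}{162 - 137 + 54 \cdot 18769} = - \frac{\left(-1\right) 137 \cdot 290}{162 - 137 + 1013526} = - \frac{\left(-1\right) 137 \cdot 290}{1013551} = \left(-1\right) \left(- \frac{39730}{1013551}\right) = \frac{39730}{1013551}$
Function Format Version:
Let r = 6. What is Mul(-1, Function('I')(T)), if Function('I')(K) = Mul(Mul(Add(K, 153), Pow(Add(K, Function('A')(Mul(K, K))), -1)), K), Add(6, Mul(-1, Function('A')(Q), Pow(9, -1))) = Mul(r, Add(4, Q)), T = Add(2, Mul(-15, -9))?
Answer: Rational(39730, 1013551) ≈ 0.039199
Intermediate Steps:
T = 137 (T = Add(2, 135) = 137)
Function('A')(Q) = Add(-162, Mul(-54, Q)) (Function('A')(Q) = Add(54, Mul(-9, Mul(6, Add(4, Q)))) = Add(54, Mul(-9, Add(24, Mul(6, Q)))) = Add(54, Add(-216, Mul(-54, Q))) = Add(-162, Mul(-54, Q)))
Function('I')(K) = Mul(K, Pow(Add(-162, K, Mul(-54, Pow(K, 2))), -1), Add(153, K)) (Function('I')(K) = Mul(Mul(Add(K, 153), Pow(Add(K, Add(-162, Mul(-54, Mul(K, K)))), -1)), K) = Mul(Mul(Add(153, K), Pow(Add(K, Add(-162, Mul(-54, Pow(K, 2)))), -1)), K) = Mul(Mul(Add(153, K), Pow(Add(-162, K, Mul(-54, Pow(K, 2))), -1)), K) = Mul(Mul(Pow(Add(-162, K, Mul(-54, Pow(K, 2))), -1), Add(153, K)), K) = Mul(K, Pow(Add(-162, K, Mul(-54, Pow(K, 2))), -1), Add(153, K)))
Mul(-1, Function('I')(T)) = Mul(-1, Mul(-1, 137, Pow(Add(162, Mul(-1, 137), Mul(54, Pow(137, 2))), -1), Add(153, 137))) = Mul(-1, Mul(-1, 137, Pow(Add(162, -137, Mul(54, 18769)), -1), 290)) = Mul(-1, Mul(-1, 137, Pow(Add(162, -137, 1013526), -1), 290)) = Mul(-1, Mul(-1, 137, Pow(1013551, -1), 290)) = Mul(-1, Mul(-1, 137, Rational(1, 1013551), 290)) = Mul(-1, Rational(-39730, 1013551)) = Rational(39730, 1013551)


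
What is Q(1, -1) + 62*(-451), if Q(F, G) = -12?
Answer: -27974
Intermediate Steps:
Q(1, -1) + 62*(-451) = -12 + 62*(-451) = -12 - 27962 = -27974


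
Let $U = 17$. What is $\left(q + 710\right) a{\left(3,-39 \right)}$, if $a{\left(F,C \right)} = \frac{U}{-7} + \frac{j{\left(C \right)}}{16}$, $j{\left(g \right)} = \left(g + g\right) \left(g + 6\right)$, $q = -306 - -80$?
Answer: $\frac{1073633}{14} \approx 76688.0$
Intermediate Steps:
$q = -226$ ($q = -306 + 80 = -226$)
$j{\left(g \right)} = 2 g \left(6 + g\right)$
$a{\left(F,C \right)} = - \frac{17}{7} + \frac{C \left(6 + C\right)}{8}$ ($a{\left(F,C \right)} = \frac{17}{-7} + \frac{2 C \left(6 + C\right)}{16} = 17 \left(- \frac{1}{7}\right) + 2 C \left(6 + C\right) \frac{1}{16} = - \frac{17}{7} + \frac{C \left(6 + C\right)}{8}$)
$\left(q + 710\right) a{\left(3,-39 \right)} = \left(-226 + 710\right) \left(- \frac{17}{7} + \frac{1}{8} \left(-39\right) \left(6 - 39\right)\right) = 484 \left(- \frac{17}{7} + \frac{1}{8} \left(-39\right) \left(-33\right)\right) = 484 \left(- \frac{17}{7} + \frac{1287}{8}\right) = 484 \cdot \frac{8873}{56} = \frac{1073633}{14}$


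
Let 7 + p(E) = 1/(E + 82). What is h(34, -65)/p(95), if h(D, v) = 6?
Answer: -531/619 ≈ -0.85783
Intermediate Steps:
p(E) = -7 + 1/(82 + E) (p(E) = -7 + 1/(E + 82) = -7 + 1/(82 + E))
h(34, -65)/p(95) = 6/(((-573 - 7*95)/(82 + 95))) = 6/(((-573 - 665)/177)) = 6/(((1/177)*(-1238))) = 6/(-1238/177) = 6*(-177/1238) = -531/619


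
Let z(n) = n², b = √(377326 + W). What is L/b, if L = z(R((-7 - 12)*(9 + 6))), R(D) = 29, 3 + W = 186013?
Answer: 841*√140834/281668 ≈ 1.1205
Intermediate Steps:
W = 186010 (W = -3 + 186013 = 186010)
b = 2*√140834 (b = √(377326 + 186010) = √563336 = 2*√140834 ≈ 750.56)
L = 841 (L = 29² = 841)
L/b = 841/((2*√140834)) = 841*(√140834/281668) = 841*√140834/281668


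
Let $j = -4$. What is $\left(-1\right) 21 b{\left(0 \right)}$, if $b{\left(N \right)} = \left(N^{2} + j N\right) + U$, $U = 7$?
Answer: $-147$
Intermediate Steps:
$b{\left(N \right)} = 7 + N^{2} - 4 N$ ($b{\left(N \right)} = \left(N^{2} - 4 N\right) + 7 = 7 + N^{2} - 4 N$)
$\left(-1\right) 21 b{\left(0 \right)} = \left(-1\right) 21 \left(7 + 0^{2} - 0\right) = - 21 \left(7 + 0 + 0\right) = \left(-21\right) 7 = -147$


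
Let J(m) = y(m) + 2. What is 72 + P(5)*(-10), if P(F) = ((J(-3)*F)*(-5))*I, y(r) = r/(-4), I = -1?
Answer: -1231/2 ≈ -615.50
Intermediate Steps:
y(r) = -r/4 (y(r) = r*(-¼) = -r/4)
J(m) = 2 - m/4 (J(m) = -m/4 + 2 = 2 - m/4)
P(F) = 55*F/4 (P(F) = (((2 - ¼*(-3))*F)*(-5))*(-1) = (((2 + ¾)*F)*(-5))*(-1) = ((11*F/4)*(-5))*(-1) = -55*F/4*(-1) = 55*F/4)
72 + P(5)*(-10) = 72 + ((55/4)*5)*(-10) = 72 + (275/4)*(-10) = 72 - 1375/2 = -1231/2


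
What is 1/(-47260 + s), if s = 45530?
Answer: -1/1730 ≈ -0.00057803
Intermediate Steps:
1/(-47260 + s) = 1/(-47260 + 45530) = 1/(-1730) = -1/1730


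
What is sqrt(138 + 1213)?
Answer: sqrt(1351) ≈ 36.756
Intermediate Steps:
sqrt(138 + 1213) = sqrt(1351)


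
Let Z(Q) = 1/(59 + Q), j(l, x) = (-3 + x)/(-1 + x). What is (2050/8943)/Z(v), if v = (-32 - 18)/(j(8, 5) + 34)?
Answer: 740050/56097 ≈ 13.192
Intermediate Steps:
j(l, x) = (-3 + x)/(-1 + x)
v = -100/69 (v = (-32 - 18)/((-3 + 5)/(-1 + 5) + 34) = -50/(2/4 + 34) = -50/((¼)*2 + 34) = -50/(½ + 34) = -50/69/2 = -50*2/69 = -100/69 ≈ -1.4493)
(2050/8943)/Z(v) = (2050/8943)/(1/(59 - 100/69)) = (2050*(1/8943))/(1/(3971/69)) = 2050/(8943*(69/3971)) = (2050/8943)*(3971/69) = 740050/56097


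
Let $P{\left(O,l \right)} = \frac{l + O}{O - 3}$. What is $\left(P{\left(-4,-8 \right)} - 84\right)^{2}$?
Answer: $\frac{331776}{49} \approx 6770.9$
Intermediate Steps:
$P{\left(O,l \right)} = \frac{O + l}{-3 + O}$
$\left(P{\left(-4,-8 \right)} - 84\right)^{2} = \left(\frac{-4 - 8}{-3 - 4} - 84\right)^{2} = \left(\frac{1}{-7} \left(-12\right) - 84\right)^{2} = \left(\left(- \frac{1}{7}\right) \left(-12\right) - 84\right)^{2} = \left(\frac{12}{7} - 84\right)^{2} = \left(- \frac{576}{7}\right)^{2} = \frac{331776}{49}$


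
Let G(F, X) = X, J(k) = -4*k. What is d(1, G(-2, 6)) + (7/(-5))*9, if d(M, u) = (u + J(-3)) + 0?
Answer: 27/5 ≈ 5.4000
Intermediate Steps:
d(M, u) = 12 + u (d(M, u) = (u - 4*(-3)) + 0 = (u + 12) + 0 = (12 + u) + 0 = 12 + u)
d(1, G(-2, 6)) + (7/(-5))*9 = (12 + 6) + (7/(-5))*9 = 18 + (7*(-⅕))*9 = 18 - 7/5*9 = 18 - 63/5 = 27/5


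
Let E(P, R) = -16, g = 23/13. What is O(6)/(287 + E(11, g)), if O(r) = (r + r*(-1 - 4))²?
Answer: 576/271 ≈ 2.1255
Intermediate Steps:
g = 23/13 (g = 23*(1/13) = 23/13 ≈ 1.7692)
O(r) = 16*r² (O(r) = (r + r*(-5))² = (r - 5*r)² = (-4*r)² = 16*r²)
O(6)/(287 + E(11, g)) = (16*6²)/(287 - 16) = (16*36)/271 = (1/271)*576 = 576/271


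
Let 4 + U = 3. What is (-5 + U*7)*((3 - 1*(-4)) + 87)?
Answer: -1128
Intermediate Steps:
U = -1 (U = -4 + 3 = -1)
(-5 + U*7)*((3 - 1*(-4)) + 87) = (-5 - 1*7)*((3 - 1*(-4)) + 87) = (-5 - 7)*((3 + 4) + 87) = -12*(7 + 87) = -12*94 = -1128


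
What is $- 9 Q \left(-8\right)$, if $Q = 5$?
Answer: $360$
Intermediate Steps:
$- 9 Q \left(-8\right) = \left(-9\right) 5 \left(-8\right) = \left(-45\right) \left(-8\right) = 360$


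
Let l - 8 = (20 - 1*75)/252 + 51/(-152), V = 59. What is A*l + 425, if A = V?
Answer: 8276795/9576 ≈ 864.33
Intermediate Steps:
l = 71305/9576 (l = 8 + ((20 - 1*75)/252 + 51/(-152)) = 8 + ((20 - 75)*(1/252) + 51*(-1/152)) = 8 + (-55*1/252 - 51/152) = 8 + (-55/252 - 51/152) = 8 - 5303/9576 = 71305/9576 ≈ 7.4462)
A = 59
A*l + 425 = 59*(71305/9576) + 425 = 4206995/9576 + 425 = 8276795/9576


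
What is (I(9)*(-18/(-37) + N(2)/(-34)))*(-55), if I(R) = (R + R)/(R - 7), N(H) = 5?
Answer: -211365/1258 ≈ -168.02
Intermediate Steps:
I(R) = 2*R/(-7 + R) (I(R) = (2*R)/(-7 + R) = 2*R/(-7 + R))
(I(9)*(-18/(-37) + N(2)/(-34)))*(-55) = ((2*9/(-7 + 9))*(-18/(-37) + 5/(-34)))*(-55) = ((2*9/2)*(-18*(-1/37) + 5*(-1/34)))*(-55) = ((2*9*(½))*(18/37 - 5/34))*(-55) = (9*(427/1258))*(-55) = (3843/1258)*(-55) = -211365/1258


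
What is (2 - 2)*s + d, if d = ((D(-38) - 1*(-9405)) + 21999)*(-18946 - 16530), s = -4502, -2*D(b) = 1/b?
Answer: -21167686645/19 ≈ -1.1141e+9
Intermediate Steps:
D(b) = -1/(2*b)
d = -21167686645/19 (d = ((-½/(-38) - 1*(-9405)) + 21999)*(-18946 - 16530) = ((-½*(-1/38) + 9405) + 21999)*(-35476) = ((1/76 + 9405) + 21999)*(-35476) = (714781/76 + 21999)*(-35476) = (2386705/76)*(-35476) = -21167686645/19 ≈ -1.1141e+9)
(2 - 2)*s + d = (2 - 2)*(-4502) - 21167686645/19 = 0*(-4502) - 21167686645/19 = 0 - 21167686645/19 = -21167686645/19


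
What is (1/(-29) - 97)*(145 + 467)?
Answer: -1722168/29 ≈ -59385.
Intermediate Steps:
(1/(-29) - 97)*(145 + 467) = (-1/29 - 97)*612 = -2814/29*612 = -1722168/29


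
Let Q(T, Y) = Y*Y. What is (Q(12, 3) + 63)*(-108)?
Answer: -7776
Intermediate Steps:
Q(T, Y) = Y²
(Q(12, 3) + 63)*(-108) = (3² + 63)*(-108) = (9 + 63)*(-108) = 72*(-108) = -7776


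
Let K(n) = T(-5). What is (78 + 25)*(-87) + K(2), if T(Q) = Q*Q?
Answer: -8936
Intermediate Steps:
T(Q) = Q**2
K(n) = 25 (K(n) = (-5)**2 = 25)
(78 + 25)*(-87) + K(2) = (78 + 25)*(-87) + 25 = 103*(-87) + 25 = -8961 + 25 = -8936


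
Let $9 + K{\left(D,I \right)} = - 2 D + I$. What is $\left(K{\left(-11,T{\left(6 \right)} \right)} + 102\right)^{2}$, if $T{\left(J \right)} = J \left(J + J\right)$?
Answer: $34969$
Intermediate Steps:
$T{\left(J \right)} = 2 J^{2}$ ($T{\left(J \right)} = J 2 J = 2 J^{2}$)
$K{\left(D,I \right)} = -9 + I - 2 D$ ($K{\left(D,I \right)} = -9 - \left(- I + 2 D\right) = -9 + I - 2 D$)
$\left(K{\left(-11,T{\left(6 \right)} \right)} + 102\right)^{2} = \left(\left(-9 + 2 \cdot 6^{2} - -22\right) + 102\right)^{2} = \left(\left(-9 + 2 \cdot 36 + 22\right) + 102\right)^{2} = \left(\left(-9 + 72 + 22\right) + 102\right)^{2} = \left(85 + 102\right)^{2} = 187^{2} = 34969$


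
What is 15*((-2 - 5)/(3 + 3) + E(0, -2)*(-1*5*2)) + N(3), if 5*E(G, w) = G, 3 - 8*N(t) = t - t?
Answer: -137/8 ≈ -17.125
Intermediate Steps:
N(t) = 3/8 (N(t) = 3/8 - (t - t)/8 = 3/8 - ⅛*0 = 3/8 + 0 = 3/8)
E(G, w) = G/5
15*((-2 - 5)/(3 + 3) + E(0, -2)*(-1*5*2)) + N(3) = 15*((-2 - 5)/(3 + 3) + ((⅕)*0)*(-1*5*2)) + 3/8 = 15*(-7/6 + 0*(-5*2)) + 3/8 = 15*(-7*⅙ + 0*(-10)) + 3/8 = 15*(-7/6 + 0) + 3/8 = 15*(-7/6) + 3/8 = -35/2 + 3/8 = -137/8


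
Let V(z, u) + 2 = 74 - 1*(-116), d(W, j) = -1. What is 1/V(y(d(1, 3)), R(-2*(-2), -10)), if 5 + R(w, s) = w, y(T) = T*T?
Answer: 1/188 ≈ 0.0053191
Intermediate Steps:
y(T) = T²
R(w, s) = -5 + w
V(z, u) = 188 (V(z, u) = -2 + (74 - 1*(-116)) = -2 + (74 + 116) = -2 + 190 = 188)
1/V(y(d(1, 3)), R(-2*(-2), -10)) = 1/188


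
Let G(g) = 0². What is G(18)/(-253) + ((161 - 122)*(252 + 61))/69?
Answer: 4069/23 ≈ 176.91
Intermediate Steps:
G(g) = 0
G(18)/(-253) + ((161 - 122)*(252 + 61))/69 = 0/(-253) + ((161 - 122)*(252 + 61))/69 = 0*(-1/253) + (39*313)*(1/69) = 0 + 12207*(1/69) = 0 + 4069/23 = 4069/23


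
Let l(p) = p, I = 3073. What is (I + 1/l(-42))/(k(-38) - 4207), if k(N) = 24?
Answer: -129065/175686 ≈ -0.73463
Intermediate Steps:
(I + 1/l(-42))/(k(-38) - 4207) = (3073 + 1/(-42))/(24 - 4207) = (3073 - 1/42)/(-4183) = (129065/42)*(-1/4183) = -129065/175686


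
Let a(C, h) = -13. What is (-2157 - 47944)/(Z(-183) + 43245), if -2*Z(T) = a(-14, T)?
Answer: -100202/86503 ≈ -1.1584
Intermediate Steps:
Z(T) = 13/2 (Z(T) = -1/2*(-13) = 13/2)
(-2157 - 47944)/(Z(-183) + 43245) = (-2157 - 47944)/(13/2 + 43245) = -50101/86503/2 = -50101*2/86503 = -100202/86503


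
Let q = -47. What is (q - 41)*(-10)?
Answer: 880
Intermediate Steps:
(q - 41)*(-10) = (-47 - 41)*(-10) = -88*(-10) = 880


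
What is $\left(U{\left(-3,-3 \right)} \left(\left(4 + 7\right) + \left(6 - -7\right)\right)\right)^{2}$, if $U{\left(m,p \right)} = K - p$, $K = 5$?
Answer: $36864$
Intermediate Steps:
$U{\left(m,p \right)} = 5 - p$
$\left(U{\left(-3,-3 \right)} \left(\left(4 + 7\right) + \left(6 - -7\right)\right)\right)^{2} = \left(\left(5 - -3\right) \left(\left(4 + 7\right) + \left(6 - -7\right)\right)\right)^{2} = \left(\left(5 + 3\right) \left(11 + \left(6 + 7\right)\right)\right)^{2} = \left(8 \left(11 + 13\right)\right)^{2} = \left(8 \cdot 24\right)^{2} = 192^{2} = 36864$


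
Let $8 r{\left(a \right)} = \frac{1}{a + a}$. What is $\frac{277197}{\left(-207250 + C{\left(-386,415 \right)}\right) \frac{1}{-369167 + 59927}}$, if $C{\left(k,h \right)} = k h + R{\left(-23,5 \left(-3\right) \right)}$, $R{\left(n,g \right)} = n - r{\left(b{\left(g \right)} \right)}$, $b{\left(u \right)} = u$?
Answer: $\frac{20572896067200}{88191119} \approx 2.3328 \cdot 10^{5}$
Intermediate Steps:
$r{\left(a \right)} = \frac{1}{16 a}$ ($r{\left(a \right)} = \frac{1}{8 \left(a + a\right)} = \frac{1}{8 \cdot 2 a} = \frac{\frac{1}{2} \frac{1}{a}}{8} = \frac{1}{16 a}$)
$R{\left(n,g \right)} = n - \frac{1}{16 g}$
$C{\left(k,h \right)} = - \frac{5519}{240} + h k$ ($C{\left(k,h \right)} = k h - \left(23 + \frac{1}{16 \cdot 5 \left(-3\right)}\right) = h k - \left(23 + \frac{1}{16 \left(-15\right)}\right) = h k - \frac{5519}{240} = - \frac{5519}{240} + h k$)
$\frac{277197}{\left(-207250 + C{\left(-386,415 \right)}\right) \frac{1}{-369167 + 59927}} = \frac{277197}{\left(-207250 + \left(- \frac{5519}{240} + 415 \left(-386\right)\right)\right) \frac{1}{-369167 + 59927}} = \frac{277197}{\left(-207250 - \frac{38451119}{240}\right) \frac{1}{-309240}} = \frac{277197}{\left(-207250 - \frac{38451119}{240}\right) \left(- \frac{1}{309240}\right)} = \frac{277197}{\left(- \frac{88191119}{240}\right) \left(- \frac{1}{309240}\right)} = \frac{277197}{\frac{88191119}{74217600}} = 277197 \cdot \frac{74217600}{88191119} = \frac{20572896067200}{88191119}$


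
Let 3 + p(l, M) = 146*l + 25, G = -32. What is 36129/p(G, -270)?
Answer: -12043/1550 ≈ -7.7697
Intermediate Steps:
p(l, M) = 22 + 146*l (p(l, M) = -3 + (146*l + 25) = -3 + (25 + 146*l) = 22 + 146*l)
36129/p(G, -270) = 36129/(22 + 146*(-32)) = 36129/(22 - 4672) = 36129/(-4650) = 36129*(-1/4650) = -12043/1550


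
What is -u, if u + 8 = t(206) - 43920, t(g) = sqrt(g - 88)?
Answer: 43928 - sqrt(118) ≈ 43917.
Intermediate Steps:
t(g) = sqrt(-88 + g)
u = -43928 + sqrt(118) (u = -8 + (sqrt(-88 + 206) - 43920) = -8 + (sqrt(118) - 43920) = -8 + (-43920 + sqrt(118)) = -43928 + sqrt(118) ≈ -43917.)
-u = -(-43928 + sqrt(118)) = 43928 - sqrt(118)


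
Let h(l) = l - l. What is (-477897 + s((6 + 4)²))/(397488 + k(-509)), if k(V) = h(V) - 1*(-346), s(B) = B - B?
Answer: -477897/397834 ≈ -1.2012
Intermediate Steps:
h(l) = 0
s(B) = 0
k(V) = 346 (k(V) = 0 - 1*(-346) = 0 + 346 = 346)
(-477897 + s((6 + 4)²))/(397488 + k(-509)) = (-477897 + 0)/(397488 + 346) = -477897/397834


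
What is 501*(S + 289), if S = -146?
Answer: 71643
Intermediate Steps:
501*(S + 289) = 501*(-146 + 289) = 501*143 = 71643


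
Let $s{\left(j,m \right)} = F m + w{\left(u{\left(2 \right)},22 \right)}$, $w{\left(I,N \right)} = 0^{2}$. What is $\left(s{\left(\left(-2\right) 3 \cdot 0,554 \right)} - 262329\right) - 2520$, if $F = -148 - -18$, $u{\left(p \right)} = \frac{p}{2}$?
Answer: $-336869$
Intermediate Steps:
$u{\left(p \right)} = \frac{p}{2}$ ($u{\left(p \right)} = p \frac{1}{2} = \frac{p}{2}$)
$w{\left(I,N \right)} = 0$
$F = -130$ ($F = -148 + 18 = -130$)
$s{\left(j,m \right)} = - 130 m$ ($s{\left(j,m \right)} = - 130 m + 0 = - 130 m$)
$\left(s{\left(\left(-2\right) 3 \cdot 0,554 \right)} - 262329\right) - 2520 = \left(\left(-130\right) 554 - 262329\right) - 2520 = \left(-72020 - 262329\right) - 2520 = -334349 - 2520 = -336869$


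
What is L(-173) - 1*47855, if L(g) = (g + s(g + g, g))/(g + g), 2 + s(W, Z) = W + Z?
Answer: -8278568/173 ≈ -47853.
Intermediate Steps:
s(W, Z) = -2 + W + Z (s(W, Z) = -2 + (W + Z) = -2 + W + Z)
L(g) = (-2 + 4*g)/(2*g) (L(g) = (g + (-2 + (g + g) + g))/(g + g) = (g + (-2 + 2*g + g))/((2*g)) = (g + (-2 + 3*g))*(1/(2*g)) = (-2 + 4*g)*(1/(2*g)) = (-2 + 4*g)/(2*g))
L(-173) - 1*47855 = (2 - 1/(-173)) - 1*47855 = (2 - 1*(-1/173)) - 47855 = (2 + 1/173) - 47855 = 347/173 - 47855 = -8278568/173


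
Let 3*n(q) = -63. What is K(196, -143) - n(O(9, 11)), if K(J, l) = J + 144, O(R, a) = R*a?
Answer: 361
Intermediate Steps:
K(J, l) = 144 + J
n(q) = -21 (n(q) = (1/3)*(-63) = -21)
K(196, -143) - n(O(9, 11)) = (144 + 196) - 1*(-21) = 340 + 21 = 361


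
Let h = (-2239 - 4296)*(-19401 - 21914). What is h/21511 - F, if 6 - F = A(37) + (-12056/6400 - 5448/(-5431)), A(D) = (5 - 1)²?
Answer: 1173920173745213/93460992800 ≈ 12561.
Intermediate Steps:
h = 269993525 (h = -6535*(-41315) = 269993525)
A(D) = 16 (A(D) = 4² = 16)
F = -39621883/4344800 (F = 6 - (16 + (-12056/6400 - 5448/(-5431))) = 6 - (16 + (-12056*1/6400 - 5448*(-1/5431))) = 6 - (16 + (-1507/800 + 5448/5431)) = 6 - (16 - 3826117/4344800) = 6 - 1*65690683/4344800 = 6 - 65690683/4344800 = -39621883/4344800 ≈ -9.1194)
h/21511 - F = 269993525/21511 - 1*(-39621883/4344800) = 269993525*(1/21511) + 39621883/4344800 = 269993525/21511 + 39621883/4344800 = 1173920173745213/93460992800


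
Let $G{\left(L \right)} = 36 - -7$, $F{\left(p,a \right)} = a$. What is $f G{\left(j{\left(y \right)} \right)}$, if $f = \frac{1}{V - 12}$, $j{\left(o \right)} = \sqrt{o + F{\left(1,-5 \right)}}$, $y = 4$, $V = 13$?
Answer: $43$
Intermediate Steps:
$j{\left(o \right)} = \sqrt{-5 + o}$ ($j{\left(o \right)} = \sqrt{o - 5} = \sqrt{-5 + o}$)
$f = 1$ ($f = \frac{1}{13 - 12} = 1^{-1} = 1$)
$G{\left(L \right)} = 43$ ($G{\left(L \right)} = 36 + 7 = 43$)
$f G{\left(j{\left(y \right)} \right)} = 1 \cdot 43 = 43$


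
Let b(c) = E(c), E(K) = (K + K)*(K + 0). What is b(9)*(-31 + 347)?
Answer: 51192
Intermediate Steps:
E(K) = 2*K**2 (E(K) = (2*K)*K = 2*K**2)
b(c) = 2*c**2
b(9)*(-31 + 347) = (2*9**2)*(-31 + 347) = (2*81)*316 = 162*316 = 51192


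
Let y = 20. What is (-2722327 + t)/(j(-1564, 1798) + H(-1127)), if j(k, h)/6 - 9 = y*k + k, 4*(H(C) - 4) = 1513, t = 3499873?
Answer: -282744/71501 ≈ -3.9544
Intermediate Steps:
H(C) = 1529/4 (H(C) = 4 + (¼)*1513 = 4 + 1513/4 = 1529/4)
j(k, h) = 54 + 126*k (j(k, h) = 54 + 6*(20*k + k) = 54 + 6*(21*k) = 54 + 126*k)
(-2722327 + t)/(j(-1564, 1798) + H(-1127)) = (-2722327 + 3499873)/((54 + 126*(-1564)) + 1529/4) = 777546/((54 - 197064) + 1529/4) = 777546/(-197010 + 1529/4) = 777546/(-786511/4) = 777546*(-4/786511) = -282744/71501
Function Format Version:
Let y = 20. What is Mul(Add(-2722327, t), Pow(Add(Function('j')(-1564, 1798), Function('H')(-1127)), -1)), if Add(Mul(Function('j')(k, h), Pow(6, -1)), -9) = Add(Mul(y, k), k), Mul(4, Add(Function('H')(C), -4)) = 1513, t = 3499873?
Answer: Rational(-282744, 71501) ≈ -3.9544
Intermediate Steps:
Function('H')(C) = Rational(1529, 4) (Function('H')(C) = Add(4, Mul(Rational(1, 4), 1513)) = Add(4, Rational(1513, 4)) = Rational(1529, 4))
Function('j')(k, h) = Add(54, Mul(126, k)) (Function('j')(k, h) = Add(54, Mul(6, Add(Mul(20, k), k))) = Add(54, Mul(6, Mul(21, k))) = Add(54, Mul(126, k)))
Mul(Add(-2722327, t), Pow(Add(Function('j')(-1564, 1798), Function('H')(-1127)), -1)) = Mul(Add(-2722327, 3499873), Pow(Add(Add(54, Mul(126, -1564)), Rational(1529, 4)), -1)) = Mul(777546, Pow(Add(Add(54, -197064), Rational(1529, 4)), -1)) = Mul(777546, Pow(Add(-197010, Rational(1529, 4)), -1)) = Mul(777546, Pow(Rational(-786511, 4), -1)) = Mul(777546, Rational(-4, 786511)) = Rational(-282744, 71501)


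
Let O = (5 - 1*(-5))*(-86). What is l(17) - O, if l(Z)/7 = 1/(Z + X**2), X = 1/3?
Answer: 18929/22 ≈ 860.41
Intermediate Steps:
X = 1/3 ≈ 0.33333
O = -860 (O = (5 + 5)*(-86) = 10*(-86) = -860)
l(Z) = 7/(1/9 + Z) (l(Z) = 7/(Z + (1/3)**2) = 7/(Z + 1/9) = 7/(1/9 + Z))
l(17) - O = 63/(1 + 9*17) - 1*(-860) = 63/(1 + 153) + 860 = 63/154 + 860 = 63*(1/154) + 860 = 9/22 + 860 = 18929/22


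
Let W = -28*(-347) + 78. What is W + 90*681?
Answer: 71084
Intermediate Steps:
W = 9794 (W = 9716 + 78 = 9794)
W + 90*681 = 9794 + 90*681 = 9794 + 61290 = 71084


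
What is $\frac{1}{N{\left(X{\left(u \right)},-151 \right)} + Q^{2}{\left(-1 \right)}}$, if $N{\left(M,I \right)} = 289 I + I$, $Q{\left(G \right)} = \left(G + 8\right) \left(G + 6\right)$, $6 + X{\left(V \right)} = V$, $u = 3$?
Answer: $- \frac{1}{42565} \approx -2.3493 \cdot 10^{-5}$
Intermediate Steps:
$X{\left(V \right)} = -6 + V$
$Q{\left(G \right)} = \left(6 + G\right) \left(8 + G\right)$ ($Q{\left(G \right)} = \left(8 + G\right) \left(6 + G\right) = \left(6 + G\right) \left(8 + G\right)$)
$N{\left(M,I \right)} = 290 I$
$\frac{1}{N{\left(X{\left(u \right)},-151 \right)} + Q^{2}{\left(-1 \right)}} = \frac{1}{290 \left(-151\right) + \left(48 + \left(-1\right)^{2} + 14 \left(-1\right)\right)^{2}} = \frac{1}{-43790 + \left(48 + 1 - 14\right)^{2}} = \frac{1}{-43790 + 35^{2}} = \frac{1}{-43790 + 1225} = \frac{1}{-42565} = - \frac{1}{42565}$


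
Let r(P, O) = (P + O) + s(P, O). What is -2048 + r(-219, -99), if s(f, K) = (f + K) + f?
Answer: -2903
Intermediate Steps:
s(f, K) = K + 2*f (s(f, K) = (K + f) + f = K + 2*f)
r(P, O) = 2*O + 3*P (r(P, O) = (P + O) + (O + 2*P) = (O + P) + (O + 2*P) = 2*O + 3*P)
-2048 + r(-219, -99) = -2048 + (2*(-99) + 3*(-219)) = -2048 + (-198 - 657) = -2048 - 855 = -2903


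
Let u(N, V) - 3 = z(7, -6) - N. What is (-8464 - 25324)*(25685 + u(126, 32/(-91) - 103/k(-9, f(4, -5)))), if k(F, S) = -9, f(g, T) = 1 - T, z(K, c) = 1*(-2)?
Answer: -863621280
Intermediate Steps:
z(K, c) = -2
u(N, V) = 1 - N (u(N, V) = 3 + (-2 - N) = 1 - N)
(-8464 - 25324)*(25685 + u(126, 32/(-91) - 103/k(-9, f(4, -5)))) = (-8464 - 25324)*(25685 + (1 - 1*126)) = -33788*(25685 + (1 - 126)) = -33788*(25685 - 125) = -33788*25560 = -863621280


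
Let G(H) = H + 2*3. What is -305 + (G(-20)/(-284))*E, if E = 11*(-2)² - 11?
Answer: -43079/142 ≈ -303.37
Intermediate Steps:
G(H) = 6 + H (G(H) = H + 6 = 6 + H)
E = 33 (E = 11*4 - 11 = 44 - 11 = 33)
-305 + (G(-20)/(-284))*E = -305 + ((6 - 20)/(-284))*33 = -305 - 14*(-1/284)*33 = -305 + (7/142)*33 = -305 + 231/142 = -43079/142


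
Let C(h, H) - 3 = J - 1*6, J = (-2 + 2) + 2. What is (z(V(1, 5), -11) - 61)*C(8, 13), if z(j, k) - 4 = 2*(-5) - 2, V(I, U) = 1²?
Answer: 69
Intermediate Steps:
V(I, U) = 1
J = 2 (J = 0 + 2 = 2)
z(j, k) = -8 (z(j, k) = 4 + (2*(-5) - 2) = 4 + (-10 - 2) = 4 - 12 = -8)
C(h, H) = -1 (C(h, H) = 3 + (2 - 1*6) = 3 + (2 - 6) = 3 - 4 = -1)
(z(V(1, 5), -11) - 61)*C(8, 13) = (-8 - 61)*(-1) = -69*(-1) = 69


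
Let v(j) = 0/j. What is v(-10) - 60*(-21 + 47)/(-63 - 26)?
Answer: 1560/89 ≈ 17.528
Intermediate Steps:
v(j) = 0
v(-10) - 60*(-21 + 47)/(-63 - 26) = 0 - 60*(-21 + 47)/(-63 - 26) = 0 - 1560/(-89) = 0 - 1560*(-1)/89 = 0 - 60*(-26/89) = 0 + 1560/89 = 1560/89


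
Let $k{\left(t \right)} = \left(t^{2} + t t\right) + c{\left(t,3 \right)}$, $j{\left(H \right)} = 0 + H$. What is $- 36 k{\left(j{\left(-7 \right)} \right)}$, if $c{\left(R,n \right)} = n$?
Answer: $-3636$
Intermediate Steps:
$j{\left(H \right)} = H$
$k{\left(t \right)} = 3 + 2 t^{2}$ ($k{\left(t \right)} = \left(t^{2} + t t\right) + 3 = \left(t^{2} + t^{2}\right) + 3 = 2 t^{2} + 3 = 3 + 2 t^{2}$)
$- 36 k{\left(j{\left(-7 \right)} \right)} = - 36 \left(3 + 2 \left(-7\right)^{2}\right) = - 36 \left(3 + 2 \cdot 49\right) = - 36 \left(3 + 98\right) = \left(-36\right) 101 = -3636$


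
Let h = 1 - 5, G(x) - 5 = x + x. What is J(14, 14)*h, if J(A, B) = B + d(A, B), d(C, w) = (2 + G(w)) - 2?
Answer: -188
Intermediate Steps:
G(x) = 5 + 2*x (G(x) = 5 + (x + x) = 5 + 2*x)
d(C, w) = 5 + 2*w (d(C, w) = (2 + (5 + 2*w)) - 2 = (7 + 2*w) - 2 = 5 + 2*w)
J(A, B) = 5 + 3*B (J(A, B) = B + (5 + 2*B) = 5 + 3*B)
h = -4
J(14, 14)*h = (5 + 3*14)*(-4) = (5 + 42)*(-4) = 47*(-4) = -188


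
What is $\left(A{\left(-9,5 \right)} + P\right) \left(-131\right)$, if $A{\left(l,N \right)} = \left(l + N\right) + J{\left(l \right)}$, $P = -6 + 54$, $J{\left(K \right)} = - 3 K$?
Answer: $-9301$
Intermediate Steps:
$P = 48$
$A{\left(l,N \right)} = N - 2 l$ ($A{\left(l,N \right)} = \left(l + N\right) - 3 l = \left(N + l\right) - 3 l = N - 2 l$)
$\left(A{\left(-9,5 \right)} + P\right) \left(-131\right) = \left(\left(5 - -18\right) + 48\right) \left(-131\right) = \left(\left(5 + 18\right) + 48\right) \left(-131\right) = \left(23 + 48\right) \left(-131\right) = 71 \left(-131\right) = -9301$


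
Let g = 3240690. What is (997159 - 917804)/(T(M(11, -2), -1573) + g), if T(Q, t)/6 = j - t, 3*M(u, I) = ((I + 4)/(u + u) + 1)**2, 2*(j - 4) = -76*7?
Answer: 79355/3248556 ≈ 0.024428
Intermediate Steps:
j = -262 (j = 4 + (-76*7)/2 = 4 + (1/2)*(-532) = 4 - 266 = -262)
M(u, I) = (1 + (4 + I)/(2*u))**2/3 (M(u, I) = ((I + 4)/(u + u) + 1)**2/3 = ((4 + I)/((2*u)) + 1)**2/3 = ((4 + I)*(1/(2*u)) + 1)**2/3 = ((4 + I)/(2*u) + 1)**2/3 = (1 + (4 + I)/(2*u))**2/3)
T(Q, t) = -1572 - 6*t (T(Q, t) = 6*(-262 - t) = -1572 - 6*t)
(997159 - 917804)/(T(M(11, -2), -1573) + g) = (997159 - 917804)/((-1572 - 6*(-1573)) + 3240690) = 79355/((-1572 + 9438) + 3240690) = 79355/(7866 + 3240690) = 79355/3248556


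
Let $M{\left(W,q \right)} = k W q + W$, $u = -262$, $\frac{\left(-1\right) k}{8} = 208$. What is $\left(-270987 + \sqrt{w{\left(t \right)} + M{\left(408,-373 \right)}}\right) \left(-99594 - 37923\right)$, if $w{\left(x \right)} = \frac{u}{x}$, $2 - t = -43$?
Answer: $37265319279 - \frac{45839 \sqrt{56977780090}}{5} \approx 3.5077 \cdot 10^{10}$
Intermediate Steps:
$k = -1664$ ($k = \left(-8\right) 208 = -1664$)
$t = 45$ ($t = 2 - -43 = 2 + 43 = 45$)
$M{\left(W,q \right)} = W - 1664 W q$ ($M{\left(W,q \right)} = - 1664 W q + W = W - 1664 W q$)
$w{\left(x \right)} = - \frac{262}{x}$
$\left(-270987 + \sqrt{w{\left(t \right)} + M{\left(408,-373 \right)}}\right) \left(-99594 - 37923\right) = \left(-270987 + \sqrt{- \frac{262}{45} + 408 \left(1 - -620672\right)}\right) \left(-99594 - 37923\right) = \left(-270987 + \sqrt{\left(-262\right) \frac{1}{45} + 408 \left(1 + 620672\right)}\right) \left(-137517\right) = \left(-270987 + \sqrt{- \frac{262}{45} + 408 \cdot 620673}\right) \left(-137517\right) = \left(-270987 + \sqrt{- \frac{262}{45} + 253234584}\right) \left(-137517\right) = \left(-270987 + \sqrt{\frac{11395556018}{45}}\right) \left(-137517\right) = \left(-270987 + \frac{\sqrt{56977780090}}{15}\right) \left(-137517\right) = 37265319279 - \frac{45839 \sqrt{56977780090}}{5}$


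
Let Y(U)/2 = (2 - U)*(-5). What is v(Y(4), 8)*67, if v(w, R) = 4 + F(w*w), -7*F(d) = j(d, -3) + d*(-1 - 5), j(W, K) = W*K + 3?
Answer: 242875/7 ≈ 34696.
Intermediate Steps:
j(W, K) = 3 + K*W (j(W, K) = K*W + 3 = 3 + K*W)
Y(U) = -20 + 10*U (Y(U) = 2*((2 - U)*(-5)) = 2*(-10 + 5*U) = -20 + 10*U)
F(d) = -3/7 + 9*d/7 (F(d) = -((3 - 3*d) + d*(-1 - 5))/7 = -((3 - 3*d) + d*(-6))/7 = -((3 - 3*d) - 6*d)/7 = -(3 - 9*d)/7 = -3/7 + 9*d/7)
v(w, R) = 25/7 + 9*w²/7 (v(w, R) = 4 + (-3/7 + 9*(w*w)/7) = 4 + (-3/7 + 9*w²/7) = 25/7 + 9*w²/7)
v(Y(4), 8)*67 = (25/7 + 9*(-20 + 10*4)²/7)*67 = (25/7 + 9*(-20 + 40)²/7)*67 = (25/7 + (9/7)*20²)*67 = (25/7 + (9/7)*400)*67 = (25/7 + 3600/7)*67 = (3625/7)*67 = 242875/7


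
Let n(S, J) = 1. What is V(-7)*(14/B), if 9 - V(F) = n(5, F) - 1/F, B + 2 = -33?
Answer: -22/7 ≈ -3.1429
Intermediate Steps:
B = -35 (B = -2 - 33 = -35)
V(F) = 8 + 1/F (V(F) = 9 - (1 - 1/F) = 9 + (-1 + 1/F) = 8 + 1/F)
V(-7)*(14/B) = (8 + 1/(-7))*(14/(-35)) = (8 - ⅐)*(14*(-1/35)) = (55/7)*(-⅖) = -22/7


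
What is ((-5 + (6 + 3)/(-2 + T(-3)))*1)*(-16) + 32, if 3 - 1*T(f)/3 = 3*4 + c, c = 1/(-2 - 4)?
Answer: 2224/19 ≈ 117.05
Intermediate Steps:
c = -⅙ (c = 1/(-6) = -⅙ ≈ -0.16667)
T(f) = -53/2 (T(f) = 9 - 3*(3*4 - ⅙) = 9 - 3*(12 - ⅙) = 9 - 3*71/6 = 9 - 71/2 = -53/2)
((-5 + (6 + 3)/(-2 + T(-3)))*1)*(-16) + 32 = ((-5 + (6 + 3)/(-2 - 53/2))*1)*(-16) + 32 = ((-5 + 9/(-57/2))*1)*(-16) + 32 = ((-5 + 9*(-2/57))*1)*(-16) + 32 = ((-5 - 6/19)*1)*(-16) + 32 = -101/19*1*(-16) + 32 = -101/19*(-16) + 32 = 1616/19 + 32 = 2224/19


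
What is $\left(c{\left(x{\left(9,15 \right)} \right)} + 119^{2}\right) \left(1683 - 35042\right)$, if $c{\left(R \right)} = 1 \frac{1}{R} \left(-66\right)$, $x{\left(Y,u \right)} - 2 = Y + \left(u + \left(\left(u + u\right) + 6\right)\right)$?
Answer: $- \frac{14643199922}{31} \approx -4.7236 \cdot 10^{8}$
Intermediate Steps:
$x{\left(Y,u \right)} = 8 + Y + 3 u$ ($x{\left(Y,u \right)} = 2 + \left(Y + \left(u + \left(\left(u + u\right) + 6\right)\right)\right) = 2 + \left(Y + \left(u + \left(2 u + 6\right)\right)\right) = 2 + \left(Y + \left(u + \left(6 + 2 u\right)\right)\right) = 2 + \left(Y + \left(6 + 3 u\right)\right) = 2 + \left(6 + Y + 3 u\right) = 8 + Y + 3 u$)
$c{\left(R \right)} = - \frac{66}{R}$ ($c{\left(R \right)} = \frac{1}{R} \left(-66\right) = - \frac{66}{R}$)
$\left(c{\left(x{\left(9,15 \right)} \right)} + 119^{2}\right) \left(1683 - 35042\right) = \left(- \frac{66}{8 + 9 + 3 \cdot 15} + 119^{2}\right) \left(1683 - 35042\right) = \left(- \frac{66}{8 + 9 + 45} + 14161\right) \left(-33359\right) = \left(- \frac{66}{62} + 14161\right) \left(-33359\right) = \left(\left(-66\right) \frac{1}{62} + 14161\right) \left(-33359\right) = \left(- \frac{33}{31} + 14161\right) \left(-33359\right) = \frac{438958}{31} \left(-33359\right) = - \frac{14643199922}{31}$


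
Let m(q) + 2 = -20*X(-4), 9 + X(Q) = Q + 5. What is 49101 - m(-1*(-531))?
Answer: 48943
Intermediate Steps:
X(Q) = -4 + Q (X(Q) = -9 + (Q + 5) = -9 + (5 + Q) = -4 + Q)
m(q) = 158 (m(q) = -2 - 20*(-4 - 4) = -2 - 20*(-8) = -2 + 160 = 158)
49101 - m(-1*(-531)) = 49101 - 1*158 = 49101 - 158 = 48943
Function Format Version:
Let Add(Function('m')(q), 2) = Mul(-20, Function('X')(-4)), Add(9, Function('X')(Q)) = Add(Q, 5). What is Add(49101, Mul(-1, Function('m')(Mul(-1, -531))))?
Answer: 48943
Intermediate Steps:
Function('X')(Q) = Add(-4, Q) (Function('X')(Q) = Add(-9, Add(Q, 5)) = Add(-9, Add(5, Q)) = Add(-4, Q))
Function('m')(q) = 158 (Function('m')(q) = Add(-2, Mul(-20, Add(-4, -4))) = Add(-2, Mul(-20, -8)) = Add(-2, 160) = 158)
Add(49101, Mul(-1, Function('m')(Mul(-1, -531)))) = Add(49101, Mul(-1, 158)) = Add(49101, -158) = 48943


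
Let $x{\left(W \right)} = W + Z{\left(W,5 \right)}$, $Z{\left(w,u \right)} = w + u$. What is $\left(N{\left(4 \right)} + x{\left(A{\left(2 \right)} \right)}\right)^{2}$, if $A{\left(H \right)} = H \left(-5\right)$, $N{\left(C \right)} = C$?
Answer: $121$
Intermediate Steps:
$Z{\left(w,u \right)} = u + w$
$A{\left(H \right)} = - 5 H$
$x{\left(W \right)} = 5 + 2 W$ ($x{\left(W \right)} = W + \left(5 + W\right) = 5 + 2 W$)
$\left(N{\left(4 \right)} + x{\left(A{\left(2 \right)} \right)}\right)^{2} = \left(4 + \left(5 + 2 \left(\left(-5\right) 2\right)\right)\right)^{2} = \left(4 + \left(5 + 2 \left(-10\right)\right)\right)^{2} = \left(4 + \left(5 - 20\right)\right)^{2} = \left(4 - 15\right)^{2} = \left(-11\right)^{2} = 121$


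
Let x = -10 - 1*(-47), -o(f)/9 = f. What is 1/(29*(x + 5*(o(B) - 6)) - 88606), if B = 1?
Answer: -1/89708 ≈ -1.1147e-5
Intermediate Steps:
o(f) = -9*f
x = 37 (x = -10 + 47 = 37)
1/(29*(x + 5*(o(B) - 6)) - 88606) = 1/(29*(37 + 5*(-9*1 - 6)) - 88606) = 1/(29*(37 + 5*(-9 - 6)) - 88606) = 1/(29*(37 + 5*(-15)) - 88606) = 1/(29*(37 - 75) - 88606) = 1/(29*(-38) - 88606) = 1/(-1102 - 88606) = 1/(-89708) = -1/89708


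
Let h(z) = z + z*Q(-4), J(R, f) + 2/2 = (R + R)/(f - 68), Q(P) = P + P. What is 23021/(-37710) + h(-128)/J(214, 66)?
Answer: -1549507/324306 ≈ -4.7779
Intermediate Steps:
Q(P) = 2*P
J(R, f) = -1 + 2*R/(-68 + f) (J(R, f) = -1 + (R + R)/(f - 68) = -1 + (2*R)/(-68 + f) = -1 + 2*R/(-68 + f))
h(z) = -7*z (h(z) = z + z*(2*(-4)) = z + z*(-8) = z - 8*z = -7*z)
23021/(-37710) + h(-128)/J(214, 66) = 23021/(-37710) + (-7*(-128))/(((68 - 1*66 + 2*214)/(-68 + 66))) = 23021*(-1/37710) + 896/(((68 - 66 + 428)/(-2))) = -23021/37710 + 896/((-1/2*430)) = -23021/37710 + 896/(-215) = -23021/37710 + 896*(-1/215) = -23021/37710 - 896/215 = -1549507/324306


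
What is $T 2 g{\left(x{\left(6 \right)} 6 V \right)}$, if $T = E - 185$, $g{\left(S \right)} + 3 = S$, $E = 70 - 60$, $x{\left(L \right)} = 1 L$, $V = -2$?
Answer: $26250$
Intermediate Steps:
$x{\left(L \right)} = L$
$E = 10$
$g{\left(S \right)} = -3 + S$
$T = -175$ ($T = 10 - 185 = -175$)
$T 2 g{\left(x{\left(6 \right)} 6 V \right)} = - 175 \cdot 2 \left(-3 + 6 \cdot 6 \left(-2\right)\right) = - 175 \cdot 2 \left(-3 + 36 \left(-2\right)\right) = - 175 \cdot 2 \left(-3 - 72\right) = - 175 \cdot 2 \left(-75\right) = \left(-175\right) \left(-150\right) = 26250$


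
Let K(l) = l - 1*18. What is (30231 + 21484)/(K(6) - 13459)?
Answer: -51715/13471 ≈ -3.8390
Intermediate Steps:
K(l) = -18 + l (K(l) = l - 18 = -18 + l)
(30231 + 21484)/(K(6) - 13459) = (30231 + 21484)/((-18 + 6) - 13459) = 51715/(-12 - 13459) = 51715/(-13471) = 51715*(-1/13471) = -51715/13471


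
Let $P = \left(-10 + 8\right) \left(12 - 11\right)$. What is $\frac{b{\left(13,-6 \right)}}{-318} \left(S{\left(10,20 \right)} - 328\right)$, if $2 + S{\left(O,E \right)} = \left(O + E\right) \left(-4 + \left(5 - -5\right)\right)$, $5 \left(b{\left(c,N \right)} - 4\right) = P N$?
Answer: $\frac{160}{53} \approx 3.0189$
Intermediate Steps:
$P = -2$ ($P = \left(-2\right) 1 = -2$)
$b{\left(c,N \right)} = 4 - \frac{2 N}{5}$ ($b{\left(c,N \right)} = 4 + \frac{\left(-2\right) N}{5} = 4 - \frac{2 N}{5}$)
$S{\left(O,E \right)} = -2 + 6 E + 6 O$ ($S{\left(O,E \right)} = -2 + \left(O + E\right) \left(-4 + \left(5 - -5\right)\right) = -2 + \left(E + O\right) \left(-4 + \left(5 + 5\right)\right) = -2 + \left(E + O\right) \left(-4 + 10\right) = -2 + \left(E + O\right) 6 = -2 + \left(6 E + 6 O\right) = -2 + 6 E + 6 O$)
$\frac{b{\left(13,-6 \right)}}{-318} \left(S{\left(10,20 \right)} - 328\right) = \frac{4 - - \frac{12}{5}}{-318} \left(\left(-2 + 6 \cdot 20 + 6 \cdot 10\right) - 328\right) = \left(4 + \frac{12}{5}\right) \left(- \frac{1}{318}\right) \left(\left(-2 + 120 + 60\right) - 328\right) = \frac{32}{5} \left(- \frac{1}{318}\right) \left(178 - 328\right) = \left(- \frac{16}{795}\right) \left(-150\right) = \frac{160}{53}$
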